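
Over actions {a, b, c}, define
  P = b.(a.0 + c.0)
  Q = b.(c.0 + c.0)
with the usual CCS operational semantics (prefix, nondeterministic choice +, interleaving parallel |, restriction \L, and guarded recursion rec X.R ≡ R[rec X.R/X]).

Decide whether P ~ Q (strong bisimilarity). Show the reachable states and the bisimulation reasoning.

NO

Reachable graph of P (3 states):
  p0 = b.(a.0 + c.0) → =b=> p1
  p1 = a.0 + c.0 → =a=> p2, =c=> p2
  p2 = 0 → deadlocked
Reachable graph of Q (3 states):
  q0 = b.(c.0 + c.0) → =b=> q1
  q1 = c.0 + c.0 → =c=> q2
  q2 = 0 → deadlocked
Partition-refinement fixed point:
  B0 = {p0}
  B1 = {p1}
  B2 = {p2, q2}
  B3 = {q0}
  B4 = {q1}
p0 ∈ B0, q0 ∈ B3 → different blocks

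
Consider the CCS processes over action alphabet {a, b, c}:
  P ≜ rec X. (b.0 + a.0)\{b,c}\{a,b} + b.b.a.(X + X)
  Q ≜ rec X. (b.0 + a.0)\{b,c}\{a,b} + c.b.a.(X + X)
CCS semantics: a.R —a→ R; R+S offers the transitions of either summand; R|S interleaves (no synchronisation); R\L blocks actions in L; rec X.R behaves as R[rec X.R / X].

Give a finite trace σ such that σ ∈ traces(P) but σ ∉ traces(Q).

Reachable graph of P (4 states):
  m0 = rec X. (b.0 + a.0)\{b,c}\{a,b} + b.b.a.(X + X) :: ··b··> m1
  m1 = b.a.((rec X. (b.0 + a.0)\{b,c}\{a,b} + b.b.a.(X + X)) + (rec X. (b.0 + a.0)\{b,c}\{a,b} + b.b.a.(X + X))) :: ··b··> m2
  m2 = a.((rec X. (b.0 + a.0)\{b,c}\{a,b} + b.b.a.(X + X)) + (rec X. (b.0 + a.0)\{b,c}\{a,b} + b.b.a.(X + X))) :: ··a··> m3
  m3 = (rec X. (b.0 + a.0)\{b,c}\{a,b} + b.b.a.(X + X)) + (rec X. (b.0 + a.0)\{b,c}\{a,b} + b.b.a.(X + X)) :: ··b··> m1
Reachable graph of Q (4 states):
  n0 = rec X. (b.0 + a.0)\{b,c}\{a,b} + c.b.a.(X + X) :: ··c··> n1
  n1 = b.a.((rec X. (b.0 + a.0)\{b,c}\{a,b} + c.b.a.(X + X)) + (rec X. (b.0 + a.0)\{b,c}\{a,b} + c.b.a.(X + X))) :: ··b··> n2
  n2 = a.((rec X. (b.0 + a.0)\{b,c}\{a,b} + c.b.a.(X + X)) + (rec X. (b.0 + a.0)\{b,c}\{a,b} + c.b.a.(X + X))) :: ··a··> n3
  n3 = (rec X. (b.0 + a.0)\{b,c}\{a,b} + c.b.a.(X + X)) + (rec X. (b.0 + a.0)\{b,c}\{a,b} + c.b.a.(X + X)) :: ··c··> n1
Trace ⟨b⟩ through P, begin at {m0}:
  after b @ step 1: {m1}
  P completes σ.
Trace ⟨b⟩ through Q, begin at {n0}:
  after b @ step 1: ∅ (Q stuck)

b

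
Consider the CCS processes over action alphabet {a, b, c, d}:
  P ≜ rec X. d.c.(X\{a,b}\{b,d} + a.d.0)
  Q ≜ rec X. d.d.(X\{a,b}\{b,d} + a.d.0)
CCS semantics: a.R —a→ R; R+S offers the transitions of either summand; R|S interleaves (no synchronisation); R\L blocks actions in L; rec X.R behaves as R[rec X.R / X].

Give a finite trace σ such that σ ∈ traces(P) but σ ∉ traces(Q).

dc

Reachable graph of P (5 states):
  p0 = rec X. d.c.(X\{a,b}\{b,d} + a.d.0) ⊢ --d--▸ p1
  p1 = c.((rec X. d.c.(X\{a,b}\{b,d} + a.d.0))\{a,b}\{b,d} + a.d.0) ⊢ --c--▸ p2
  p2 = (rec X. d.c.(X\{a,b}\{b,d} + a.d.0))\{a,b}\{b,d} + a.d.0 ⊢ --a--▸ p3
  p3 = d.0 ⊢ --d--▸ p4
  p4 = 0 ⊢ (no moves)
Reachable graph of Q (5 states):
  q0 = rec X. d.d.(X\{a,b}\{b,d} + a.d.0) ⊢ --d--▸ q1
  q1 = d.((rec X. d.d.(X\{a,b}\{b,d} + a.d.0))\{a,b}\{b,d} + a.d.0) ⊢ --d--▸ q2
  q2 = (rec X. d.d.(X\{a,b}\{b,d} + a.d.0))\{a,b}\{b,d} + a.d.0 ⊢ --a--▸ q3
  q3 = d.0 ⊢ --d--▸ q4
  q4 = 0 ⊢ (no moves)
Trace ⟨dc⟩ through P, begin at {p0}:
  after d @ step 1: {p1}
  after c @ step 2: {p2}
  — P admits the full trace.
Trace ⟨dc⟩ through Q, begin at {q0}:
  after d @ step 1: {q1}
  after c @ step 2: no successor for Q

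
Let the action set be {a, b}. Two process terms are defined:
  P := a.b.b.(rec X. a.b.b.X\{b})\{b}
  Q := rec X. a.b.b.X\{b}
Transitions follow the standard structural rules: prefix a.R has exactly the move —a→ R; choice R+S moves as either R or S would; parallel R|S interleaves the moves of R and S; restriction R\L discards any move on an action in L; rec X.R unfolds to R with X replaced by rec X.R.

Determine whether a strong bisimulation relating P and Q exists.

LTS(P): 5 reachable states
  p0 = a.b.b.(rec X. a.b.b.X\{b})\{b} → =a=> p1
  p1 = b.b.(rec X. a.b.b.X\{b})\{b} → =b=> p2
  p2 = b.(rec X. a.b.b.X\{b})\{b} → =b=> p3
  p3 = (rec X. a.b.b.X\{b})\{b} → =a=> p4
  p4 = (b.b.(rec X. a.b.b.X\{b})\{b})\{b} → ∅
LTS(Q): 5 reachable states
  q0 = rec X. a.b.b.X\{b} → =a=> q1
  q1 = b.b.(rec X. a.b.b.X\{b})\{b} → =b=> q2
  q2 = b.(rec X. a.b.b.X\{b})\{b} → =b=> q3
  q3 = (rec X. a.b.b.X\{b})\{b} → =a=> q4
  q4 = (b.b.(rec X. a.b.b.X\{b})\{b})\{b} → ∅
Bisimilarity quotient blocks:
  B0 = {p0, q0}
  B1 = {p1, q1}
  B2 = {p2, q2}
  B3 = {p3, q3}
  B4 = {p4, q4}
p0 ∈ B0, q0 ∈ B0 → same block

YES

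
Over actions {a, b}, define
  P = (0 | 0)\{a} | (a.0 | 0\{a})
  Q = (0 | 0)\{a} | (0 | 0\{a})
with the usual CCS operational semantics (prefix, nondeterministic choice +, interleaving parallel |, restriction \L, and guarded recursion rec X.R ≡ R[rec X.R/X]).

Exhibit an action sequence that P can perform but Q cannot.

a

P's transition system — 2 states:
  p0 = (0 | 0)\{a} | (a.0 | 0\{a}) | ··a··> p1
  p1 = (0 | 0)\{a} | (0 | 0\{a}) | (no moves)
Q's transition system — 1 states:
  q0 = (0 | 0)\{a} | (0 | 0\{a}) | (no moves)
Run σ = ⟨a⟩ on P: start {p0}
  [1] a ⇒ {p1}
  P completes σ.
Run σ = ⟨a⟩ on Q: start {q0}
  [1] a ⇒ no successor for Q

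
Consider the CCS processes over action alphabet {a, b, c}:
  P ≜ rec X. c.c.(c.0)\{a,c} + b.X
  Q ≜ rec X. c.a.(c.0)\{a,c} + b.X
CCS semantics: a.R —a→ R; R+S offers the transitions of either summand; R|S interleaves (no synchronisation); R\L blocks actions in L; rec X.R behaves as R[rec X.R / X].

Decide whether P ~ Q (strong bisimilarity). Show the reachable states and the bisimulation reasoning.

LTS(P): 3 reachable states
  u0 = rec X. c.c.(c.0)\{a,c} + b.X ⊢ —b→ u0, —c→ u1
  u1 = c.(c.0)\{a,c} ⊢ —c→ u2
  u2 = (c.0)\{a,c} ⊢ ·
LTS(Q): 3 reachable states
  v0 = rec X. c.a.(c.0)\{a,c} + b.X ⊢ —b→ v0, —c→ v1
  v1 = a.(c.0)\{a,c} ⊢ —a→ v2
  v2 = (c.0)\{a,c} ⊢ ·
Partition-refinement fixed point:
  B0 = {u0}
  B1 = {u1}
  B2 = {u2, v2}
  B3 = {v0}
  B4 = {v1}
u0 ∈ B0, v0 ∈ B3 → different blocks

not bisimilar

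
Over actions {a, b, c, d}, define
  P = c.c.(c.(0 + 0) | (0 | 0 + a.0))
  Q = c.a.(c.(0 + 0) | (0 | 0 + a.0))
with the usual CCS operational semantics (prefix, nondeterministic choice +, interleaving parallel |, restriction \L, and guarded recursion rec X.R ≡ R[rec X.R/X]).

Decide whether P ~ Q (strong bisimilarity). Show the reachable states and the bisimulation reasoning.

not bisimilar

Reachable graph of P (6 states):
  s0 = c.c.(c.(0 + 0) | (0 | 0 + a.0)) → -c-> s1
  s1 = c.(c.(0 + 0) | (0 | 0 + a.0)) → -c-> s2
  s2 = c.(0 + 0) | (0 | 0 + a.0) → -a-> s3, -c-> s4
  s3 = c.(0 + 0) | 0 → -c-> s5
  s4 = (0 + 0) | (0 | 0 + a.0) → -a-> s5
  s5 = (0 + 0) | 0 → stopped
Reachable graph of Q (6 states):
  t0 = c.a.(c.(0 + 0) | (0 | 0 + a.0)) → -c-> t1
  t1 = a.(c.(0 + 0) | (0 | 0 + a.0)) → -a-> t2
  t2 = c.(0 + 0) | (0 | 0 + a.0) → -a-> t3, -c-> t4
  t3 = c.(0 + 0) | 0 → -c-> t5
  t4 = (0 + 0) | (0 | 0 + a.0) → -a-> t5
  t5 = (0 + 0) | 0 → stopped
Bisimilarity quotient blocks:
  B0 = {s0}
  B1 = {s1}
  B2 = {s2, t2}
  B3 = {s3, t3}
  B4 = {s5, t5}
  B5 = {s4, t4}
  B6 = {t0}
  B7 = {t1}
s0 ∈ B0, t0 ∈ B6 → different blocks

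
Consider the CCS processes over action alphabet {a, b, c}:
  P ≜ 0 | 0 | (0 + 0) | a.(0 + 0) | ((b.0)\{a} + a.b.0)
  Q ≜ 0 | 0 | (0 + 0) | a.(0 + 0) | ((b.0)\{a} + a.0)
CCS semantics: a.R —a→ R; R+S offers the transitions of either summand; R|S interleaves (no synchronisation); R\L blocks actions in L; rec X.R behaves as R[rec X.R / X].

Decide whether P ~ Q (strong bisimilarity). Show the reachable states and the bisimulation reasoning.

P's transition system — 8 states:
  s0 = 0 | 0 | (0 + 0) | a.(0 + 0) | ((b.0)\{a} + a.b.0) | -a-> s1, -a-> s2, -b-> s3
  s1 = 0 | 0 | (0 + 0) | (0 + 0) | ((b.0)\{a} + a.b.0) | -a-> s4, -b-> s5
  s2 = 0 | 0 | (0 + 0) | a.(0 + 0) | b.0 | -a-> s4, -b-> s6
  s3 = 0 | 0 | (0 + 0) | a.(0 + 0) | 0\{a} | -a-> s5
  s4 = 0 | 0 | (0 + 0) | (0 + 0) | b.0 | -b-> s7
  s5 = 0 | 0 | (0 + 0) | (0 + 0) | 0\{a} | deadlocked
  s6 = 0 | 0 | (0 + 0) | a.(0 + 0) | 0 | -a-> s7
  s7 = 0 | 0 | (0 + 0) | (0 + 0) | 0 | deadlocked
Q's transition system — 6 states:
  t0 = 0 | 0 | (0 + 0) | a.(0 + 0) | ((b.0)\{a} + a.0) | -a-> t1, -a-> t2, -b-> t3
  t1 = 0 | 0 | (0 + 0) | (0 + 0) | ((b.0)\{a} + a.0) | -a-> t4, -b-> t5
  t2 = 0 | 0 | (0 + 0) | a.(0 + 0) | 0 | -a-> t4
  t3 = 0 | 0 | (0 + 0) | a.(0 + 0) | 0\{a} | -a-> t5
  t4 = 0 | 0 | (0 + 0) | (0 + 0) | 0 | deadlocked
  t5 = 0 | 0 | (0 + 0) | (0 + 0) | 0\{a} | deadlocked
Bisimilarity quotient blocks:
  B0 = {s0}
  B1 = {s2}
  B2 = {s3, s6, t2, t3}
  B3 = {s5, s7, t4, t5}
  B4 = {s4}
  B5 = {s1}
  B6 = {t0}
  B7 = {t1}
s0 ∈ B0, t0 ∈ B6 → different blocks

P ≁ Q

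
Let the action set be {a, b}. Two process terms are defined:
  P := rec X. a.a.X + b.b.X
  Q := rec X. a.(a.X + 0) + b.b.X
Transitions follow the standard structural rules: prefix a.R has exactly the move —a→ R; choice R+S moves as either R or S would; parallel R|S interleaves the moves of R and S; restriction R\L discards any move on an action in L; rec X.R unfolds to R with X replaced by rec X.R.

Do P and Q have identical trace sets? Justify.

traces(P) = traces(Q)

Reachable graph of P (3 states):
  m0 = rec X. a.a.X + b.b.X ⊢ =a=> m1, =b=> m2
  m1 = a.(rec X. a.a.X + b.b.X) ⊢ =a=> m0
  m2 = b.(rec X. a.a.X + b.b.X) ⊢ =b=> m0
Reachable graph of Q (3 states):
  n0 = rec X. a.(a.X + 0) + b.b.X ⊢ =a=> n1, =b=> n2
  n1 = a.(rec X. a.(a.X + 0) + b.b.X) + 0 ⊢ =a=> n0
  n2 = b.(rec X. a.(a.X + 0) + b.b.X) ⊢ =b=> n0
Partition-refinement fixed point:
  B0 = {m0, n0}
  B1 = {m1, n1}
  B2 = {m2, n2}
m0 ∈ B0, n0 ∈ B0 → same block
Bisimilar ⇒ trace-equivalent.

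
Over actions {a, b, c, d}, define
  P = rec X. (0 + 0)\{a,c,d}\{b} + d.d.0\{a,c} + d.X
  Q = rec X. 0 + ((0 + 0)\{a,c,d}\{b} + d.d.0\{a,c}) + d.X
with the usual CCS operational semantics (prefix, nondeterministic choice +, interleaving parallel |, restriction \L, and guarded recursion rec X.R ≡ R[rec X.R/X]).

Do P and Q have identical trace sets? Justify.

LTS(P): 3 reachable states
  s0 = rec X. (0 + 0)\{a,c,d}\{b} + d.d.0\{a,c} + d.X :: —d→ s0, —d→ s1
  s1 = d.0\{a,c} :: —d→ s2
  s2 = 0\{a,c} :: stopped
LTS(Q): 3 reachable states
  t0 = rec X. 0 + ((0 + 0)\{a,c,d}\{b} + d.d.0\{a,c}) + d.X :: —d→ t0, —d→ t1
  t1 = d.0\{a,c} :: —d→ t2
  t2 = 0\{a,c} :: stopped
Coarsest stable partition (strong bisimilarity classes):
  B0 = {s0, t0}
  B1 = {s1, t1}
  B2 = {s2, t2}
s0 ∈ B0, t0 ∈ B0 → same block
Bisimilar ⇒ trace-equivalent.

YES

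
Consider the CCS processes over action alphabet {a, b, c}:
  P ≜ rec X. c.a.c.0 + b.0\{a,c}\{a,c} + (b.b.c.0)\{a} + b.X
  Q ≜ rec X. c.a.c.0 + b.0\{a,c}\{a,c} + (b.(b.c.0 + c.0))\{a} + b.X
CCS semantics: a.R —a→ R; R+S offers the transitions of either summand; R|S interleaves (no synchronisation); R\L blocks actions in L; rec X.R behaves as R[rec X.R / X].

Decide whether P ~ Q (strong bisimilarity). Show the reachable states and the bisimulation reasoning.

not bisimilar

LTS(P): 8 reachable states
  p0 = rec X. c.a.c.0 + b.0\{a,c}\{a,c} + (b.b.c.0)\{a} + b.X | -b-> p0, -b-> p1, -b-> p2, -c-> p3
  p1 = (b.c.0)\{a} | -b-> p4
  p2 = 0\{a,c}\{a,c} | (no moves)
  p3 = a.c.0 | -a-> p5
  p4 = (c.0)\{a} | -c-> p6
  p5 = c.0 | -c-> p7
  p6 = 0\{a} | (no moves)
  p7 = 0 | (no moves)
LTS(Q): 8 reachable states
  q0 = rec X. c.a.c.0 + b.0\{a,c}\{a,c} + (b.(b.c.0 + c.0))\{a} + b.X | -b-> q0, -b-> q1, -b-> q2, -c-> q3
  q1 = (b.c.0 + c.0)\{a} | -b-> q4, -c-> q5
  q2 = 0\{a,c}\{a,c} | (no moves)
  q3 = a.c.0 | -a-> q6
  q4 = (c.0)\{a} | -c-> q5
  q5 = 0\{a} | (no moves)
  q6 = c.0 | -c-> q7
  q7 = 0 | (no moves)
Bisimilarity quotient blocks:
  B0 = {p0}
  B1 = {p2, p6, p7, q2, q5, q7}
  B2 = {p3, q3}
  B3 = {p4, p5, q4, q6}
  B4 = {p1}
  B5 = {q0}
  B6 = {q1}
p0 ∈ B0, q0 ∈ B5 → different blocks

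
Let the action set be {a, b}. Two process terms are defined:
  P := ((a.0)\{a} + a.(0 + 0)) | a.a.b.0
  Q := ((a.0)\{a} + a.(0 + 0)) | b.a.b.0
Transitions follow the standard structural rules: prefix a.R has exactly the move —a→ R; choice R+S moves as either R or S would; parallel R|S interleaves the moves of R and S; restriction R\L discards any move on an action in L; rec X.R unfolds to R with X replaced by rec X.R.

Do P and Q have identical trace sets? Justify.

P's transition system — 8 states:
  u0 = ((a.0)\{a} + a.(0 + 0)) | a.a.b.0 ⊢ =a=> u1, =a=> u2
  u1 = ((a.0)\{a} + a.(0 + 0)) | a.b.0 ⊢ =a=> u3, =a=> u4
  u2 = (0 + 0) | a.a.b.0 ⊢ =a=> u4
  u3 = ((a.0)\{a} + a.(0 + 0)) | b.0 ⊢ =a=> u5, =b=> u6
  u4 = (0 + 0) | a.b.0 ⊢ =a=> u5
  u5 = (0 + 0) | b.0 ⊢ =b=> u7
  u6 = ((a.0)\{a} + a.(0 + 0)) | 0 ⊢ =a=> u7
  u7 = (0 + 0) | 0 ⊢ deadlocked
Q's transition system — 8 states:
  v0 = ((a.0)\{a} + a.(0 + 0)) | b.a.b.0 ⊢ =a=> v1, =b=> v2
  v1 = (0 + 0) | b.a.b.0 ⊢ =b=> v3
  v2 = ((a.0)\{a} + a.(0 + 0)) | a.b.0 ⊢ =a=> v3, =a=> v4
  v3 = (0 + 0) | a.b.0 ⊢ =a=> v5
  v4 = ((a.0)\{a} + a.(0 + 0)) | b.0 ⊢ =a=> v5, =b=> v6
  v5 = (0 + 0) | b.0 ⊢ =b=> v7
  v6 = ((a.0)\{a} + a.(0 + 0)) | 0 ⊢ =a=> v7
  v7 = (0 + 0) | 0 ⊢ deadlocked
Executing aa from P (initial set {u0}):
  after a @ step 1: {u1, u2}
  after a @ step 2: {u3, u4}
  ✓ P
Executing aa from Q (initial set {v0}):
  after a @ step 1: {v1}
  after a @ step 2: no successor for Q

NO — witness ⟨aa⟩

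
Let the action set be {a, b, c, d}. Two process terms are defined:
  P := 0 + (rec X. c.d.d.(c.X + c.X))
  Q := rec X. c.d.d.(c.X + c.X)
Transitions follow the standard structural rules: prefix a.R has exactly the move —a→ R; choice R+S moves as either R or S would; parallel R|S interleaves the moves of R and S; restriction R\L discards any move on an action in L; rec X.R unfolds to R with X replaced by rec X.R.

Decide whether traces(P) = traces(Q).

YES

Reachable graph of P (5 states):
  m0 = 0 + (rec X. c.d.d.(c.X + c.X)) :: -c-> m1
  m1 = d.d.(c.(rec X. c.d.d.(c.X + c.X)) + c.(rec X. c.d.d.(c.X + c.X))) :: -d-> m2
  m2 = d.(c.(rec X. c.d.d.(c.X + c.X)) + c.(rec X. c.d.d.(c.X + c.X))) :: -d-> m3
  m3 = c.(rec X. c.d.d.(c.X + c.X)) + c.(rec X. c.d.d.(c.X + c.X)) :: -c-> m4
  m4 = rec X. c.d.d.(c.X + c.X) :: -c-> m1
Reachable graph of Q (4 states):
  n0 = rec X. c.d.d.(c.X + c.X) :: -c-> n1
  n1 = d.d.(c.(rec X. c.d.d.(c.X + c.X)) + c.(rec X. c.d.d.(c.X + c.X))) :: -d-> n2
  n2 = d.(c.(rec X. c.d.d.(c.X + c.X)) + c.(rec X. c.d.d.(c.X + c.X))) :: -d-> n3
  n3 = c.(rec X. c.d.d.(c.X + c.X)) + c.(rec X. c.d.d.(c.X + c.X)) :: -c-> n0
Coarsest stable partition (strong bisimilarity classes):
  B0 = {m0, m4, n0}
  B1 = {m1, n1}
  B2 = {m2, n2}
  B3 = {m3, n3}
m0 ∈ B0, n0 ∈ B0 → same block
Bisimilar ⇒ trace-equivalent.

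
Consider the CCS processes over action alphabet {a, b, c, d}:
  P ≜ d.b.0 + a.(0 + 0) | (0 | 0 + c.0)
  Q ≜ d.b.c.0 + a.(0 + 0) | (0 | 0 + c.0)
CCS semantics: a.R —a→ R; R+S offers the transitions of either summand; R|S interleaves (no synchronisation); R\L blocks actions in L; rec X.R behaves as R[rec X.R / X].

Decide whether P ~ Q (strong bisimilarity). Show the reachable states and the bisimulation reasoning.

P's transition system — 6 states:
  s0 = d.b.0 + a.(0 + 0) | (0 | 0 + c.0) → -a-> s1, -c-> s2, -d-> s3
  s1 = (0 + 0) | (0 | 0 + c.0) → -c-> s4
  s2 = a.(0 + 0) | 0 → -a-> s4
  s3 = b.0 → -b-> s5
  s4 = (0 + 0) | 0 → ·
  s5 = 0 → ·
Q's transition system — 7 states:
  t0 = d.b.c.0 + a.(0 + 0) | (0 | 0 + c.0) → -a-> t1, -c-> t2, -d-> t3
  t1 = (0 + 0) | (0 | 0 + c.0) → -c-> t4
  t2 = a.(0 + 0) | 0 → -a-> t4
  t3 = b.c.0 → -b-> t5
  t4 = (0 + 0) | 0 → ·
  t5 = c.0 → -c-> t6
  t6 = 0 → ·
Bisimilarity quotient blocks:
  B0 = {s0}
  B1 = {s2, t2}
  B2 = {s4, s5, t4, t6}
  B3 = {s3}
  B4 = {s1, t1, t5}
  B5 = {t0}
  B6 = {t3}
s0 ∈ B0, t0 ∈ B5 → different blocks

NO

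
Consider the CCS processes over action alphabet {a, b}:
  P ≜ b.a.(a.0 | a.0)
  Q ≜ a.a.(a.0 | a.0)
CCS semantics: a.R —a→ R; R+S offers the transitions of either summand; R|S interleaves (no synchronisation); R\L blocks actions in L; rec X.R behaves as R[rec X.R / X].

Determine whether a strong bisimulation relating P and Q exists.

NO

Reachable graph of P (6 states):
  m0 = b.a.(a.0 | a.0) | —b→ m1
  m1 = a.(a.0 | a.0) | —a→ m2
  m2 = a.0 | a.0 | —a→ m3, —a→ m4
  m3 = 0 | a.0 | —a→ m5
  m4 = a.0 | 0 | —a→ m5
  m5 = 0 | 0 | stopped
Reachable graph of Q (6 states):
  n0 = a.a.(a.0 | a.0) | —a→ n1
  n1 = a.(a.0 | a.0) | —a→ n2
  n2 = a.0 | a.0 | —a→ n3, —a→ n4
  n3 = 0 | a.0 | —a→ n5
  n4 = a.0 | 0 | —a→ n5
  n5 = 0 | 0 | stopped
Bisimilarity quotient blocks:
  B0 = {m0}
  B1 = {m1, n1}
  B2 = {m2, n2}
  B3 = {m3, m4, n3, n4}
  B4 = {m5, n5}
  B5 = {n0}
m0 ∈ B0, n0 ∈ B5 → different blocks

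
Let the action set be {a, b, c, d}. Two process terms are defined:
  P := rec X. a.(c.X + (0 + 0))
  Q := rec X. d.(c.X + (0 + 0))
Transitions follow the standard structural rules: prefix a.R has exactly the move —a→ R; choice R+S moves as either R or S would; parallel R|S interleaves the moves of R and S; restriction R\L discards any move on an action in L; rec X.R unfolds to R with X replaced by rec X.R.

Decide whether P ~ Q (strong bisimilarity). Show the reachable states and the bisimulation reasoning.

NO

LTS(P): 2 reachable states
  p0 = rec X. a.(c.X + (0 + 0)) :: —a→ p1
  p1 = c.(rec X. a.(c.X + (0 + 0))) + (0 + 0) :: —c→ p0
LTS(Q): 2 reachable states
  q0 = rec X. d.(c.X + (0 + 0)) :: —d→ q1
  q1 = c.(rec X. d.(c.X + (0 + 0))) + (0 + 0) :: —c→ q0
Bisimilarity quotient blocks:
  B0 = {p0}
  B1 = {p1}
  B2 = {q0}
  B3 = {q1}
p0 ∈ B0, q0 ∈ B2 → different blocks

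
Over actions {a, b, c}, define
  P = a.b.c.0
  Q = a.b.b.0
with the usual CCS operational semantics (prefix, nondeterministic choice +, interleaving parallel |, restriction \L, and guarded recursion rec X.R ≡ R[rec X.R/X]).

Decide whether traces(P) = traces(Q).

P's transition system — 4 states:
  m0 = a.b.c.0 → —a→ m1
  m1 = b.c.0 → —b→ m2
  m2 = c.0 → —c→ m3
  m3 = 0 → stopped
Q's transition system — 4 states:
  n0 = a.b.b.0 → —a→ n1
  n1 = b.b.0 → —b→ n2
  n2 = b.0 → —b→ n3
  n3 = 0 → stopped
Run σ = ⟨abc⟩ on P: start {m0}
  [1] a ⇒ {m1}
  [2] b ⇒ {m2}
  [3] c ⇒ {m3}
  ✓ P
Run σ = ⟨abc⟩ on Q: start {n0}
  [1] a ⇒ {n1}
  [2] b ⇒ {n2}
  [3] c ⇒ ∅ (Q stuck)

trace-distinct — witness ⟨abc⟩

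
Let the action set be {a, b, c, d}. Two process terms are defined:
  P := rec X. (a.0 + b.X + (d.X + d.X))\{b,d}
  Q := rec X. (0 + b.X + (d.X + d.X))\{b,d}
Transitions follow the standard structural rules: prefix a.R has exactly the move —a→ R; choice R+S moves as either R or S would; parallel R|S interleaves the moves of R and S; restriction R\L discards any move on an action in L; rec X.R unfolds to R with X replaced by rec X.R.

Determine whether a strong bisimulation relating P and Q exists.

P's transition system — 2 states:
  s0 = rec X. (a.0 + b.X + (d.X + d.X))\{b,d} | =a=> s1
  s1 = 0\{b,d} | stopped
Q's transition system — 1 states:
  t0 = rec X. (0 + b.X + (d.X + d.X))\{b,d} | stopped
Bisimilarity quotient blocks:
  B0 = {s0}
  B1 = {s1, t0}
s0 ∈ B0, t0 ∈ B1 → different blocks

P ≁ Q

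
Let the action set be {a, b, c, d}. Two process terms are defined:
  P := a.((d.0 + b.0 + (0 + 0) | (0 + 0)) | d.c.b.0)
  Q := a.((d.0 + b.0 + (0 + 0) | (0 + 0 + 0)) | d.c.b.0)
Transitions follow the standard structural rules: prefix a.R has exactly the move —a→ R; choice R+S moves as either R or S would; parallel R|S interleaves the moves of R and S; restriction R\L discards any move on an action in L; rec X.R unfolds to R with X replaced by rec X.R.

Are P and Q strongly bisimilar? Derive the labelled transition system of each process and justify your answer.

LTS(P): 9 reachable states
  s0 = a.((d.0 + b.0 + (0 + 0) | (0 + 0)) | d.c.b.0) has moves --a--▸ s1
  s1 = (d.0 + b.0 + (0 + 0) | (0 + 0)) | d.c.b.0 has moves --b--▸ s2, --d--▸ s2, --d--▸ s3
  s2 = 0 | d.c.b.0 has moves --d--▸ s4
  s3 = (d.0 + b.0 + (0 + 0) | (0 + 0)) | c.b.0 has moves --b--▸ s4, --c--▸ s5, --d--▸ s4
  s4 = 0 | c.b.0 has moves --c--▸ s6
  s5 = (d.0 + b.0 + (0 + 0) | (0 + 0)) | b.0 has moves --b--▸ s6, --b--▸ s7, --d--▸ s6
  s6 = 0 | b.0 has moves --b--▸ s8
  s7 = (d.0 + b.0 + (0 + 0) | (0 + 0)) | 0 has moves --b--▸ s8, --d--▸ s8
  s8 = 0 | 0 has moves (no moves)
LTS(Q): 9 reachable states
  t0 = a.((d.0 + b.0 + (0 + 0) | (0 + 0 + 0)) | d.c.b.0) has moves --a--▸ t1
  t1 = (d.0 + b.0 + (0 + 0) | (0 + 0 + 0)) | d.c.b.0 has moves --b--▸ t2, --d--▸ t2, --d--▸ t3
  t2 = 0 | d.c.b.0 has moves --d--▸ t4
  t3 = (d.0 + b.0 + (0 + 0) | (0 + 0 + 0)) | c.b.0 has moves --b--▸ t4, --c--▸ t5, --d--▸ t4
  t4 = 0 | c.b.0 has moves --c--▸ t6
  t5 = (d.0 + b.0 + (0 + 0) | (0 + 0 + 0)) | b.0 has moves --b--▸ t6, --b--▸ t7, --d--▸ t6
  t6 = 0 | b.0 has moves --b--▸ t8
  t7 = (d.0 + b.0 + (0 + 0) | (0 + 0 + 0)) | 0 has moves --b--▸ t8, --d--▸ t8
  t8 = 0 | 0 has moves (no moves)
Coarsest stable partition (strong bisimilarity classes):
  B0 = {s0, t0}
  B1 = {s1, t1}
  B2 = {s2, t2}
  B3 = {s4, t4}
  B4 = {s6, t6}
  B5 = {s8, t8}
  B6 = {s3, t3}
  B7 = {s5, t5}
  B8 = {s7, t7}
s0 ∈ B0, t0 ∈ B0 → same block

P ~ Q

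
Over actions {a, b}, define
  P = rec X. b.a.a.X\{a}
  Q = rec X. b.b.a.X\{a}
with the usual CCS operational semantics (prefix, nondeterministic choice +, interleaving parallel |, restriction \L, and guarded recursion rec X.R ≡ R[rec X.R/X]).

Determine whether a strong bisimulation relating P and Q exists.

Reachable graph of P (5 states):
  u0 = rec X. b.a.a.X\{a} :: -b-> u1
  u1 = a.a.(rec X. b.a.a.X\{a})\{a} :: -a-> u2
  u2 = a.(rec X. b.a.a.X\{a})\{a} :: -a-> u3
  u3 = (rec X. b.a.a.X\{a})\{a} :: -b-> u4
  u4 = (a.a.(rec X. b.a.a.X\{a})\{a})\{a} :: stopped
Reachable graph of Q (6 states):
  v0 = rec X. b.b.a.X\{a} :: -b-> v1
  v1 = b.a.(rec X. b.b.a.X\{a})\{a} :: -b-> v2
  v2 = a.(rec X. b.b.a.X\{a})\{a} :: -a-> v3
  v3 = (rec X. b.b.a.X\{a})\{a} :: -b-> v4
  v4 = (b.a.(rec X. b.b.a.X\{a})\{a})\{a} :: -b-> v5
  v5 = (a.(rec X. b.b.a.X\{a})\{a})\{a} :: stopped
Bisimilarity quotient blocks:
  B0 = {u0}
  B1 = {u1}
  B2 = {u2}
  B3 = {u3, v4}
  B4 = {u4, v5}
  B5 = {v0}
  B6 = {v1}
  B7 = {v2}
  B8 = {v3}
u0 ∈ B0, v0 ∈ B5 → different blocks

NO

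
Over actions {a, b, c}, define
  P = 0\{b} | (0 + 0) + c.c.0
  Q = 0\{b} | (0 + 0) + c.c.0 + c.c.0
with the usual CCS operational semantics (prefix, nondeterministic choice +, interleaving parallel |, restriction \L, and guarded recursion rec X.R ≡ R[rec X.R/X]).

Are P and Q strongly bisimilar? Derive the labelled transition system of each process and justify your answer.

Reachable graph of P (3 states):
  m0 = 0\{b} | (0 + 0) + c.c.0 :: =c=> m1
  m1 = c.0 :: =c=> m2
  m2 = 0 :: (no moves)
Reachable graph of Q (3 states):
  n0 = 0\{b} | (0 + 0) + c.c.0 + c.c.0 :: =c=> n1
  n1 = c.0 :: =c=> n2
  n2 = 0 :: (no moves)
Partition-refinement fixed point:
  B0 = {m0, n0}
  B1 = {m1, n1}
  B2 = {m2, n2}
m0 ∈ B0, n0 ∈ B0 → same block

bisimilar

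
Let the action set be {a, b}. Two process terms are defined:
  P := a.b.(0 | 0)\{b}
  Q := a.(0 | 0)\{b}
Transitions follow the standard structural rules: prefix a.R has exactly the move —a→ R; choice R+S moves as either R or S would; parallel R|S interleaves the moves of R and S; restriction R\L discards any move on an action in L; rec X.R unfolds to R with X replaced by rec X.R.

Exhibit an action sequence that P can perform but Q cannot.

Reachable graph of P (3 states):
  s0 = a.b.(0 | 0)\{b} → -a-> s1
  s1 = b.(0 | 0)\{b} → -b-> s2
  s2 = (0 | 0)\{b} → ·
Reachable graph of Q (2 states):
  t0 = a.(0 | 0)\{b} → -a-> t1
  t1 = (0 | 0)\{b} → ·
Run σ = ⟨ab⟩ on P: start {s0}
  after a @ step 1: {s1}
  after b @ step 2: {s2}
  P completes σ.
Run σ = ⟨ab⟩ on Q: start {t0}
  after a @ step 1: {t1}
  after b @ step 2: ∅ (Q stuck)

ab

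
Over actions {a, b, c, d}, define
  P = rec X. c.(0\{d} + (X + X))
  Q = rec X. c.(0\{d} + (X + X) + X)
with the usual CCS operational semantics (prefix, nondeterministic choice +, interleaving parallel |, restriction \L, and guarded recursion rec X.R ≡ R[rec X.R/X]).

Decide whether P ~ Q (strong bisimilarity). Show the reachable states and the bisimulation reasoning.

P ~ Q

LTS(P): 2 reachable states
  s0 = rec X. c.(0\{d} + (X + X)) ⊢ ··c··> s1
  s1 = 0\{d} + ((rec X. c.(0\{d} + (X + X))) + (rec X. c.(0\{d} + (X + X)))) ⊢ ··c··> s1
LTS(Q): 2 reachable states
  t0 = rec X. c.(0\{d} + (X + X) + X) ⊢ ··c··> t1
  t1 = 0\{d} + ((rec X. c.(0\{d} + (X + X) + X)) + (rec X. c.(0\{d} + (X + X) + X))) + (rec X. c.(0\{d} + (X + X) + X)) ⊢ ··c··> t1
Coarsest stable partition (strong bisimilarity classes):
  B0 = {s0, s1, t0, t1}
s0 ∈ B0, t0 ∈ B0 → same block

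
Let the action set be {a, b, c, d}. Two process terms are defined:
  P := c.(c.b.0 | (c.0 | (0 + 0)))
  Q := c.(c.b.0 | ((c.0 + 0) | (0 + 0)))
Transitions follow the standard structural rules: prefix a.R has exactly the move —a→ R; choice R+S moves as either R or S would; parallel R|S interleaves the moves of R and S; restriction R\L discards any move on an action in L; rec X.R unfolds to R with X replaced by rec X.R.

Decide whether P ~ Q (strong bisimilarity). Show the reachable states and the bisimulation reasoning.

P's transition system — 7 states:
  p0 = c.(c.b.0 | (c.0 | (0 + 0))) has moves ··c··> p1
  p1 = c.b.0 | (c.0 | (0 + 0)) has moves ··c··> p2, ··c··> p3
  p2 = b.0 | (c.0 | (0 + 0)) has moves ··b··> p4, ··c··> p5
  p3 = c.b.0 | (0 | (0 + 0)) has moves ··c··> p5
  p4 = 0 | (c.0 | (0 + 0)) has moves ··c··> p6
  p5 = b.0 | (0 | (0 + 0)) has moves ··b··> p6
  p6 = 0 | (0 | (0 + 0)) has moves deadlocked
Q's transition system — 7 states:
  q0 = c.(c.b.0 | ((c.0 + 0) | (0 + 0))) has moves ··c··> q1
  q1 = c.b.0 | ((c.0 + 0) | (0 + 0)) has moves ··c··> q2, ··c··> q3
  q2 = b.0 | ((c.0 + 0) | (0 + 0)) has moves ··b··> q4, ··c··> q5
  q3 = c.b.0 | (0 | (0 + 0)) has moves ··c··> q5
  q4 = 0 | ((c.0 + 0) | (0 + 0)) has moves ··c··> q6
  q5 = b.0 | (0 | (0 + 0)) has moves ··b··> q6
  q6 = 0 | (0 | (0 + 0)) has moves deadlocked
Partition-refinement fixed point:
  B0 = {p0, q0}
  B1 = {p1, q1}
  B2 = {p3, q3}
  B3 = {p5, q5}
  B4 = {p6, q6}
  B5 = {p2, q2}
  B6 = {p4, q4}
p0 ∈ B0, q0 ∈ B0 → same block

YES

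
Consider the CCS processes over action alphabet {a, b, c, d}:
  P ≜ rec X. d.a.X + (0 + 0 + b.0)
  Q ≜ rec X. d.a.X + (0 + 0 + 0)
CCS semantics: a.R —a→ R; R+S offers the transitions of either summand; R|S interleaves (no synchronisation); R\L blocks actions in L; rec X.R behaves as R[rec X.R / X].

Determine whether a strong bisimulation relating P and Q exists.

LTS(P): 3 reachable states
  u0 = rec X. d.a.X + (0 + 0 + b.0) has moves =b=> u1, =d=> u2
  u1 = 0 has moves (no moves)
  u2 = a.(rec X. d.a.X + (0 + 0 + b.0)) has moves =a=> u0
LTS(Q): 2 reachable states
  v0 = rec X. d.a.X + (0 + 0 + 0) has moves =d=> v1
  v1 = a.(rec X. d.a.X + (0 + 0 + 0)) has moves =a=> v0
Partition-refinement fixed point:
  B0 = {u0}
  B1 = {u2}
  B2 = {u1}
  B3 = {v0}
  B4 = {v1}
u0 ∈ B0, v0 ∈ B3 → different blocks

P ≁ Q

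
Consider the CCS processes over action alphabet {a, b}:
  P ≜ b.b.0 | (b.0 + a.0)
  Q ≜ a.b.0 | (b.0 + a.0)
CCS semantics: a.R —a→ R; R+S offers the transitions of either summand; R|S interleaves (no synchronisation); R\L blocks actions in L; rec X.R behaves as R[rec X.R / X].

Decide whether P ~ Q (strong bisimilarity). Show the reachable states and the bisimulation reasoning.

Reachable graph of P (6 states):
  u0 = b.b.0 | (b.0 + a.0) :: ··a··> u1, ··b··> u1, ··b··> u2
  u1 = b.b.0 | 0 :: ··b··> u3
  u2 = b.0 | (b.0 + a.0) :: ··a··> u3, ··b··> u3, ··b··> u4
  u3 = b.0 | 0 :: ··b··> u5
  u4 = 0 | (b.0 + a.0) :: ··a··> u5, ··b··> u5
  u5 = 0 | 0 :: stopped
Reachable graph of Q (6 states):
  v0 = a.b.0 | (b.0 + a.0) :: ··a··> v1, ··a··> v2, ··b··> v1
  v1 = a.b.0 | 0 :: ··a··> v3
  v2 = b.0 | (b.0 + a.0) :: ··a··> v3, ··b··> v3, ··b··> v4
  v3 = b.0 | 0 :: ··b··> v5
  v4 = 0 | (b.0 + a.0) :: ··a··> v5, ··b··> v5
  v5 = 0 | 0 :: stopped
Partition-refinement fixed point:
  B0 = {u0}
  B1 = {u1}
  B2 = {u3, v3}
  B3 = {u5, v5}
  B4 = {u2, v2}
  B5 = {u4, v4}
  B6 = {v0}
  B7 = {v1}
u0 ∈ B0, v0 ∈ B6 → different blocks

NO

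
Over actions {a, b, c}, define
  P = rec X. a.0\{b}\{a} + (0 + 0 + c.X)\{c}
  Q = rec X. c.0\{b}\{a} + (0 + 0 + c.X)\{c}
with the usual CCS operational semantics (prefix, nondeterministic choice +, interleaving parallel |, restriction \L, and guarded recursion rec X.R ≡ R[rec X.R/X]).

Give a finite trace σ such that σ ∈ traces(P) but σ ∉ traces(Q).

a

P's transition system — 2 states:
  m0 = rec X. a.0\{b}\{a} + (0 + 0 + c.X)\{c} ⊢ —a→ m1
  m1 = 0\{b}\{a} ⊢ stopped
Q's transition system — 2 states:
  n0 = rec X. c.0\{b}\{a} + (0 + 0 + c.X)\{c} ⊢ —c→ n1
  n1 = 0\{b}\{a} ⊢ stopped
Executing a from P (initial set {m0}):
  step 1 (a): {m1}
  ✓ P
Executing a from Q (initial set {n0}):
  step 1 (a): no successor for Q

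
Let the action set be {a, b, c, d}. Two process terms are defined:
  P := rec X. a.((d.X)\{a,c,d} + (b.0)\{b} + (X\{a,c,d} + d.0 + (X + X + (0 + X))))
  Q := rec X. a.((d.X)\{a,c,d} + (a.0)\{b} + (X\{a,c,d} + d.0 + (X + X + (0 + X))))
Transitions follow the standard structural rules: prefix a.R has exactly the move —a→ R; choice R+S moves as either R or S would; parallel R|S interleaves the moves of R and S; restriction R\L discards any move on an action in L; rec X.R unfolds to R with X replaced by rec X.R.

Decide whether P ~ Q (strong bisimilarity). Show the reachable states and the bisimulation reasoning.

P ≁ Q

Reachable graph of P (3 states):
  s0 = rec X. a.((d.X)\{a,c,d} + (b.0)\{b} + (X\{a,c,d} + d.0 + (X + X + (0 + X)))) | --a--▸ s1
  s1 = (d.(rec X. a.((d.X)\{a,c,d} + (b.0)\{b} + (X\{a,c,d} + d.0 + (X + X + (0 + X))))))\{a,c,d} + (b.0)\{b} + ((rec X. a.((d.X)\{a,c,d} + (b.0)\{b} + (X\{a,c,d} + d.0 + (X + X + (0 + X)))))\{a,c,d} + d.0 + ((rec X. a.((d.X)\{a,c,d} + (b.0)\{b} + (X\{a,c,d} + d.0 + (X + X + (0 + X))))) + (rec X. a.((d.X)\{a,c,d} + (b.0)\{b} + (X\{a,c,d} + d.0 + (X + X + (0 + X))))) + (0 + (rec X. a.((d.X)\{a,c,d} + (b.0)\{b} + (X\{a,c,d} + d.0 + (X + X + (0 + X)))))))) | --a--▸ s1, --d--▸ s2
  s2 = 0 | ∅
Reachable graph of Q (4 states):
  t0 = rec X. a.((d.X)\{a,c,d} + (a.0)\{b} + (X\{a,c,d} + d.0 + (X + X + (0 + X)))) | --a--▸ t1
  t1 = (d.(rec X. a.((d.X)\{a,c,d} + (a.0)\{b} + (X\{a,c,d} + d.0 + (X + X + (0 + X))))))\{a,c,d} + (a.0)\{b} + ((rec X. a.((d.X)\{a,c,d} + (a.0)\{b} + (X\{a,c,d} + d.0 + (X + X + (0 + X)))))\{a,c,d} + d.0 + ((rec X. a.((d.X)\{a,c,d} + (a.0)\{b} + (X\{a,c,d} + d.0 + (X + X + (0 + X))))) + (rec X. a.((d.X)\{a,c,d} + (a.0)\{b} + (X\{a,c,d} + d.0 + (X + X + (0 + X))))) + (0 + (rec X. a.((d.X)\{a,c,d} + (a.0)\{b} + (X\{a,c,d} + d.0 + (X + X + (0 + X)))))))) | --a--▸ t1, --a--▸ t2, --d--▸ t3
  t2 = 0\{b} | ∅
  t3 = 0 | ∅
Bisimilarity quotient blocks:
  B0 = {s0}
  B1 = {s1}
  B2 = {s2, t2, t3}
  B3 = {t0}
  B4 = {t1}
s0 ∈ B0, t0 ∈ B3 → different blocks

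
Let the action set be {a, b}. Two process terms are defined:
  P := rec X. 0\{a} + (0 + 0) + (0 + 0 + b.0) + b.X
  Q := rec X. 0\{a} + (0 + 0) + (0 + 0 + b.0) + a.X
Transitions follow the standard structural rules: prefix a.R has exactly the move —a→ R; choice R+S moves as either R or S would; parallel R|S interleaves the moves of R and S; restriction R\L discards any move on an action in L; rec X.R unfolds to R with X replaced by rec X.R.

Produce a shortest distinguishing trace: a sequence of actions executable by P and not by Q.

P's transition system — 2 states:
  p0 = rec X. 0\{a} + (0 + 0) + (0 + 0 + b.0) + b.X :: —b→ p0, —b→ p1
  p1 = 0 :: stopped
Q's transition system — 2 states:
  q0 = rec X. 0\{a} + (0 + 0) + (0 + 0 + b.0) + a.X :: —a→ q0, —b→ q1
  q1 = 0 :: stopped
Executing bb from P (initial set {p0}):
  [1] b ⇒ {p0, p1}
  [2] b ⇒ {p0, p1}
  — P admits the full trace.
Executing bb from Q (initial set {q0}):
  [1] b ⇒ {q1}
  [2] b ⇒ ∅  — Q cannot continue

bb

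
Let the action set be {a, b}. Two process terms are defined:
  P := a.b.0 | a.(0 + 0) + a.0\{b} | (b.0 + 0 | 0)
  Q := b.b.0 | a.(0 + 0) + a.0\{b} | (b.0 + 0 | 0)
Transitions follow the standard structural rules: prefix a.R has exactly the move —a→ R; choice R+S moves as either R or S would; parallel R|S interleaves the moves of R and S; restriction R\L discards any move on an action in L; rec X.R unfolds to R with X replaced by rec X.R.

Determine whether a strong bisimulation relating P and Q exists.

P ≁ Q

P's transition system — 9 states:
  s0 = a.b.0 | a.(0 + 0) + a.0\{b} | (b.0 + 0 | 0) ⊢ —a→ s1, —a→ s2, —a→ s3, —b→ s4
  s1 = 0\{b} | (b.0 + 0 | 0) ⊢ —b→ s5
  s2 = a.b.0 | (0 + 0) ⊢ —a→ s6
  s3 = b.0 | a.(0 + 0) ⊢ —a→ s6, —b→ s7
  s4 = a.0\{b} | 0 ⊢ —a→ s5
  s5 = 0\{b} | 0 ⊢ deadlocked
  s6 = b.0 | (0 + 0) ⊢ —b→ s8
  s7 = 0 | a.(0 + 0) ⊢ —a→ s8
  s8 = 0 | (0 + 0) ⊢ deadlocked
Q's transition system — 9 states:
  t0 = b.b.0 | a.(0 + 0) + a.0\{b} | (b.0 + 0 | 0) ⊢ —a→ t1, —a→ t2, —b→ t3, —b→ t4
  t1 = 0\{b} | (b.0 + 0 | 0) ⊢ —b→ t5
  t2 = b.b.0 | (0 + 0) ⊢ —b→ t6
  t3 = a.0\{b} | 0 ⊢ —a→ t5
  t4 = b.0 | a.(0 + 0) ⊢ —a→ t6, —b→ t7
  t5 = 0\{b} | 0 ⊢ deadlocked
  t6 = b.0 | (0 + 0) ⊢ —b→ t8
  t7 = 0 | a.(0 + 0) ⊢ —a→ t8
  t8 = 0 | (0 + 0) ⊢ deadlocked
Bisimilarity quotient blocks:
  B0 = {s0}
  B1 = {s4, s7, t3, t7}
  B2 = {s5, s8, t5, t8}
  B3 = {s3, t4}
  B4 = {s1, s6, t1, t6}
  B5 = {s2}
  B6 = {t0}
  B7 = {t2}
s0 ∈ B0, t0 ∈ B6 → different blocks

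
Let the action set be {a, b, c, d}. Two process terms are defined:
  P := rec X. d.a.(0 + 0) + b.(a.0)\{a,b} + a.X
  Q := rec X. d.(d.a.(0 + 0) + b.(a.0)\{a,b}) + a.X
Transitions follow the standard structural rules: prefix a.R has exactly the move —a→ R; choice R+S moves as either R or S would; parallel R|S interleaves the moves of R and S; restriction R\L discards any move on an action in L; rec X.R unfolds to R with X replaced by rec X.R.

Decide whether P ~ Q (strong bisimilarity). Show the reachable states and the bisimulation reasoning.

Reachable graph of P (4 states):
  s0 = rec X. d.a.(0 + 0) + b.(a.0)\{a,b} + a.X | —a→ s0, —b→ s1, —d→ s2
  s1 = (a.0)\{a,b} | deadlocked
  s2 = a.(0 + 0) | —a→ s3
  s3 = 0 + 0 | deadlocked
Reachable graph of Q (5 states):
  t0 = rec X. d.(d.a.(0 + 0) + b.(a.0)\{a,b}) + a.X | —a→ t0, —d→ t1
  t1 = d.a.(0 + 0) + b.(a.0)\{a,b} | —b→ t2, —d→ t3
  t2 = (a.0)\{a,b} | deadlocked
  t3 = a.(0 + 0) | —a→ t4
  t4 = 0 + 0 | deadlocked
Bisimilarity quotient blocks:
  B0 = {s0}
  B1 = {s1, s3, t2, t4}
  B2 = {s2, t3}
  B3 = {t0}
  B4 = {t1}
s0 ∈ B0, t0 ∈ B3 → different blocks

not bisimilar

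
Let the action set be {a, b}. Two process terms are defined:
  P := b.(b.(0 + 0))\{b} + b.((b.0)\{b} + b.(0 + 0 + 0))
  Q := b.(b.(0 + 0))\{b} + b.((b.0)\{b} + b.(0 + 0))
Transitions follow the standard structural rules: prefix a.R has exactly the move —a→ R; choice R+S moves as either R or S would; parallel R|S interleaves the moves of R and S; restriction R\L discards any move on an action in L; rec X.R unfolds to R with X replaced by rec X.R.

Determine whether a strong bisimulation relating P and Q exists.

Reachable graph of P (4 states):
  s0 = b.(b.(0 + 0))\{b} + b.((b.0)\{b} + b.(0 + 0 + 0)) ⊢ -b-> s1, -b-> s2
  s1 = (b.(0 + 0))\{b} ⊢ (no moves)
  s2 = (b.0)\{b} + b.(0 + 0 + 0) ⊢ -b-> s3
  s3 = 0 + 0 + 0 ⊢ (no moves)
Reachable graph of Q (4 states):
  t0 = b.(b.(0 + 0))\{b} + b.((b.0)\{b} + b.(0 + 0)) ⊢ -b-> t1, -b-> t2
  t1 = (b.(0 + 0))\{b} ⊢ (no moves)
  t2 = (b.0)\{b} + b.(0 + 0) ⊢ -b-> t3
  t3 = 0 + 0 ⊢ (no moves)
Partition-refinement fixed point:
  B0 = {s0, t0}
  B1 = {s1, s3, t1, t3}
  B2 = {s2, t2}
s0 ∈ B0, t0 ∈ B0 → same block

P ~ Q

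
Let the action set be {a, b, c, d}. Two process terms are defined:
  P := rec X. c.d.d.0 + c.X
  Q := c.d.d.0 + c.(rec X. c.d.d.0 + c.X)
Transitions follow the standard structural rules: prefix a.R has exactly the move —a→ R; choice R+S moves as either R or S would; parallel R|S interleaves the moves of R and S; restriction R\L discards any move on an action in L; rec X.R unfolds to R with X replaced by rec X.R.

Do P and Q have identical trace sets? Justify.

LTS(P): 4 reachable states
  s0 = rec X. c.d.d.0 + c.X :: ··c··> s0, ··c··> s1
  s1 = d.d.0 :: ··d··> s2
  s2 = d.0 :: ··d··> s3
  s3 = 0 :: stopped
LTS(Q): 5 reachable states
  t0 = c.d.d.0 + c.(rec X. c.d.d.0 + c.X) :: ··c··> t1, ··c··> t2
  t1 = d.d.0 :: ··d··> t3
  t2 = rec X. c.d.d.0 + c.X :: ··c··> t1, ··c··> t2
  t3 = d.0 :: ··d··> t4
  t4 = 0 :: stopped
Coarsest stable partition (strong bisimilarity classes):
  B0 = {s0, t0, t2}
  B1 = {s1, t1}
  B2 = {s2, t3}
  B3 = {s3, t4}
s0 ∈ B0, t0 ∈ B0 → same block
Bisimilar ⇒ trace-equivalent.

traces(P) = traces(Q)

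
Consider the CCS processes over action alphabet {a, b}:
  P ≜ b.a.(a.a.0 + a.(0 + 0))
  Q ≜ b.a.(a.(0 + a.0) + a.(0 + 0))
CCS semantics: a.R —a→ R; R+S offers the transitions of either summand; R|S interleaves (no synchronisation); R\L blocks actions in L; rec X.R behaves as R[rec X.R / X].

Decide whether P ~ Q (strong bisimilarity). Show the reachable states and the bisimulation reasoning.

P ~ Q

LTS(P): 6 reachable states
  s0 = b.a.(a.a.0 + a.(0 + 0)) ⊢ ··b··> s1
  s1 = a.(a.a.0 + a.(0 + 0)) ⊢ ··a··> s2
  s2 = a.a.0 + a.(0 + 0) ⊢ ··a··> s3, ··a··> s4
  s3 = 0 + 0 ⊢ ∅
  s4 = a.0 ⊢ ··a··> s5
  s5 = 0 ⊢ ∅
LTS(Q): 6 reachable states
  t0 = b.a.(a.(0 + a.0) + a.(0 + 0)) ⊢ ··b··> t1
  t1 = a.(a.(0 + a.0) + a.(0 + 0)) ⊢ ··a··> t2
  t2 = a.(0 + a.0) + a.(0 + 0) ⊢ ··a··> t3, ··a··> t4
  t3 = 0 + 0 ⊢ ∅
  t4 = 0 + a.0 ⊢ ··a··> t5
  t5 = 0 ⊢ ∅
Bisimilarity quotient blocks:
  B0 = {s0, t0}
  B1 = {s1, t1}
  B2 = {s2, t2}
  B3 = {s3, s5, t3, t5}
  B4 = {s4, t4}
s0 ∈ B0, t0 ∈ B0 → same block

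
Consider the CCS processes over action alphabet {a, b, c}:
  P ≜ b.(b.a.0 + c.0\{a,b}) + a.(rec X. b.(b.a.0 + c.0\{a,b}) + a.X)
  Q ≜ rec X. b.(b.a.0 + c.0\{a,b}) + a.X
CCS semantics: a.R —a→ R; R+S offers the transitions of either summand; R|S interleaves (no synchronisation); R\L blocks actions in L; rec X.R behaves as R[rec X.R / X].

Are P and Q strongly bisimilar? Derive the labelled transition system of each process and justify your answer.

LTS(P): 6 reachable states
  m0 = b.(b.a.0 + c.0\{a,b}) + a.(rec X. b.(b.a.0 + c.0\{a,b}) + a.X) ⊢ --a--▸ m1, --b--▸ m2
  m1 = rec X. b.(b.a.0 + c.0\{a,b}) + a.X ⊢ --a--▸ m1, --b--▸ m2
  m2 = b.a.0 + c.0\{a,b} ⊢ --b--▸ m3, --c--▸ m4
  m3 = a.0 ⊢ --a--▸ m5
  m4 = 0\{a,b} ⊢ stopped
  m5 = 0 ⊢ stopped
LTS(Q): 5 reachable states
  n0 = rec X. b.(b.a.0 + c.0\{a,b}) + a.X ⊢ --a--▸ n0, --b--▸ n1
  n1 = b.a.0 + c.0\{a,b} ⊢ --b--▸ n2, --c--▸ n3
  n2 = a.0 ⊢ --a--▸ n4
  n3 = 0\{a,b} ⊢ stopped
  n4 = 0 ⊢ stopped
Bisimilarity quotient blocks:
  B0 = {m0, m1, n0}
  B1 = {m2, n1}
  B2 = {m4, m5, n3, n4}
  B3 = {m3, n2}
m0 ∈ B0, n0 ∈ B0 → same block

YES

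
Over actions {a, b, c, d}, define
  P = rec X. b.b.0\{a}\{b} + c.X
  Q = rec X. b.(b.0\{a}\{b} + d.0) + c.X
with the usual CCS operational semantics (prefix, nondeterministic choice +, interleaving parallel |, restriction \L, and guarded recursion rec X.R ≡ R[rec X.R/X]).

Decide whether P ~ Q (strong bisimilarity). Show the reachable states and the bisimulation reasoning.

P's transition system — 3 states:
  m0 = rec X. b.b.0\{a}\{b} + c.X → --b--▸ m1, --c--▸ m0
  m1 = b.0\{a}\{b} → --b--▸ m2
  m2 = 0\{a}\{b} → deadlocked
Q's transition system — 4 states:
  n0 = rec X. b.(b.0\{a}\{b} + d.0) + c.X → --b--▸ n1, --c--▸ n0
  n1 = b.0\{a}\{b} + d.0 → --b--▸ n2, --d--▸ n3
  n2 = 0\{a}\{b} → deadlocked
  n3 = 0 → deadlocked
Partition-refinement fixed point:
  B0 = {m0}
  B1 = {m1}
  B2 = {m2, n2, n3}
  B3 = {n0}
  B4 = {n1}
m0 ∈ B0, n0 ∈ B3 → different blocks

NO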